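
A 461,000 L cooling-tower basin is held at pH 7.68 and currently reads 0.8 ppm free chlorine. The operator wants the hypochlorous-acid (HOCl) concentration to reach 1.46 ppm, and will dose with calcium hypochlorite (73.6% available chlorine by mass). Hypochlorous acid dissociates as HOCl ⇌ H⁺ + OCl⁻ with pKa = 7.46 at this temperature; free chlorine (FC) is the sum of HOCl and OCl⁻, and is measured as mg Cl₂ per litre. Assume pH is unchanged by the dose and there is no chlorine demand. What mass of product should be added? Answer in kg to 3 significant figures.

1.93 kg

[OCl⁻]/[HOCl] = 10^(pH − pKa) = 10^(7.68 − 7.46) = 1.66; fraction as HOCl = 1/(1 + 1.66) = 0.376.
Free chlorine required for 1.46 ppm HOCl: 1.46 / 0.376 = 3.883 ppm.
FC to add: 3.883 − 0.8 = 3.083 mg/L as Cl₂.
Cl₂ equivalent: 3.083 mg/L × 461,000 L = 1421 g.
Product at 73.6% available Cl: 1421 / 0.736 = 1931 g.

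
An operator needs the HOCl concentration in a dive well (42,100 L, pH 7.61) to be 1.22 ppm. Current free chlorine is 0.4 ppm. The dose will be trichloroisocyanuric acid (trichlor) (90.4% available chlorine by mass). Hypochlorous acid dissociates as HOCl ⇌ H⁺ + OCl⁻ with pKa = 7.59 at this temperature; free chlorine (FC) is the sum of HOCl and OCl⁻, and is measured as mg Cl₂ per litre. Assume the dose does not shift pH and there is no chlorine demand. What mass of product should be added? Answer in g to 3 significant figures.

[OCl⁻]/[HOCl] = 10^(pH − pKa) = 10^(7.61 − 7.59) = 1.047; fraction as HOCl = 1/(1 + 1.047) = 0.4885.
Free chlorine required for 1.22 ppm HOCl: 1.22 / 0.4885 = 2.497 ppm.
FC to add: 2.497 − 0.4 = 2.097 mg/L as Cl₂.
Cl₂ equivalent: 2.097 mg/L × 42,100 L = 88.3 g.
Product at 90.4% available Cl: 88.3 / 0.904 = 97.68 g.

97.7 g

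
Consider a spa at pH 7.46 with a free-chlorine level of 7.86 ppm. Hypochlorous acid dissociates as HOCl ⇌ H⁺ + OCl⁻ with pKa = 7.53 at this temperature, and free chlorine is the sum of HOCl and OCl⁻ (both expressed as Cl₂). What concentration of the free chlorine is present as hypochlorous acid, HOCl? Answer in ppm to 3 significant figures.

4.25 ppm

[OCl⁻]/[HOCl] = 10^(pH − pKa) = 10^(7.46 − 7.53) = 10^-0.07 = 0.8511.
Fraction as HOCl = 1 / (1 + 0.8511) = 0.5402.
HOCl = 0.5402 × 7.86 ppm = 4.246 ppm.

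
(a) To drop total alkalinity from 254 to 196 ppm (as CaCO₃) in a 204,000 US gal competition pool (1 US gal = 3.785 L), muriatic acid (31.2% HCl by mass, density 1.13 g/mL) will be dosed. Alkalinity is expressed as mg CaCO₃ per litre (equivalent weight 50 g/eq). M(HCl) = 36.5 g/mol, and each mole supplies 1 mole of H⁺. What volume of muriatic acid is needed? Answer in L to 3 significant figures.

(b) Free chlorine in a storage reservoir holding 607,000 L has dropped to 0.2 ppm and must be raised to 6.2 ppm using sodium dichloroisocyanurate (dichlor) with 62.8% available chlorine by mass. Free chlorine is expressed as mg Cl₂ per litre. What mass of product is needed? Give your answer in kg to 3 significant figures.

(a) Volume: 204,000 US gal × 3.785 L/gal = 772,140 L.
(a) Alkalinity to neutralize: (254 − 196) = 58 mg/L as CaCO₃ × 772,140 L = 44,780 g as CaCO₃.
(a) Equivalents of H⁺ required: 44,780 ÷ 50 g/eq = 895.7 eq = 895.7 mol HCl.
(a) Mass of HCl: 895.7 × 36.5 = 32,690 g.
(a) Mass of 31.2% solution: 32,690 / 0.312 = 104,800 g.
(a) Volume: 104,800 g ÷ 1.13 g/mL = 92,730 mL.

(b) Chlorine deficit: 6.2 − 0.2 = 6 ppm = 6 mg/L as Cl₂.
(b) Cl₂ equivalent needed: 6 mg/L × 607,000 L = 3,642,000 mg = 3642 g.
(b) Product at 62.8% available chlorine: 3642 / 0.628 = 5799 g.

(a) 92.7 L; (b) 5.80 kg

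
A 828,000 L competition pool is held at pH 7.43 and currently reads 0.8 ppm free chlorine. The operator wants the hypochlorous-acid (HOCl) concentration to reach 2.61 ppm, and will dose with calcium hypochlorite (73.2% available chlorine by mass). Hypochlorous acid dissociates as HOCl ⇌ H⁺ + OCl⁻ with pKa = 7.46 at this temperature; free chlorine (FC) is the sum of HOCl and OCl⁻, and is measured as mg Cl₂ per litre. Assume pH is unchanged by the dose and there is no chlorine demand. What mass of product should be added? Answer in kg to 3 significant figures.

4.80 kg

[OCl⁻]/[HOCl] = 10^(pH − pKa) = 10^(7.43 − 7.46) = 0.9333; fraction as HOCl = 1/(1 + 0.9333) = 0.5173.
Free chlorine required for 2.61 ppm HOCl: 2.61 / 0.5173 = 5.046 ppm.
FC to add: 5.046 − 0.8 = 4.246 mg/L as Cl₂.
Cl₂ equivalent: 4.246 mg/L × 828,000 L = 3516 g.
Product at 73.2% available Cl: 3516 / 0.732 = 4803 g.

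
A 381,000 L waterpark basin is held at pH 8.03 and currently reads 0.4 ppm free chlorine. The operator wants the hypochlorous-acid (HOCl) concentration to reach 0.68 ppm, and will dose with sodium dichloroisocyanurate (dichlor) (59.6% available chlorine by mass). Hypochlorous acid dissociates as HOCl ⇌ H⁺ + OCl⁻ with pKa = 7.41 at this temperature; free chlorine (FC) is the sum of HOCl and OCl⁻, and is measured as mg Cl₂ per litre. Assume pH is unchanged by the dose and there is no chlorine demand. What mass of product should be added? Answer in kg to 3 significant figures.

1.99 kg

[OCl⁻]/[HOCl] = 10^(pH − pKa) = 10^(8.03 − 7.41) = 4.169; fraction as HOCl = 1/(1 + 4.169) = 0.1935.
Free chlorine required for 0.68 ppm HOCl: 0.68 / 0.1935 = 3.515 ppm.
FC to add: 3.515 − 0.4 = 3.115 mg/L as Cl₂.
Cl₂ equivalent: 3.115 mg/L × 381,000 L = 1187 g.
Product at 59.6% available Cl: 1187 / 0.596 = 1991 g.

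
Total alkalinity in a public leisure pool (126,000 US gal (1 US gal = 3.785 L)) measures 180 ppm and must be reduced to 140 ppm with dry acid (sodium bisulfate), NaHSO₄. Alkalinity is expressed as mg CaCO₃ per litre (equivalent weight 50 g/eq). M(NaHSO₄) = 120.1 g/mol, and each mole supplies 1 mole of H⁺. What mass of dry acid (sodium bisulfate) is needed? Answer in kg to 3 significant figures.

45.8 kg

Volume: 126,000 US gal × 3.785 L/gal = 476,910 L.
Alkalinity to neutralize: (180 − 140) = 40 mg/L as CaCO₃ × 476,910 L = 19,080 g as CaCO₃.
Equivalents of H⁺ required: 19,080 ÷ 50 g/eq = 381.5 eq = 381.5 mol NaHSO₄.
Mass of NaHSO₄: 381.5 × 120.1 = 45,820 g.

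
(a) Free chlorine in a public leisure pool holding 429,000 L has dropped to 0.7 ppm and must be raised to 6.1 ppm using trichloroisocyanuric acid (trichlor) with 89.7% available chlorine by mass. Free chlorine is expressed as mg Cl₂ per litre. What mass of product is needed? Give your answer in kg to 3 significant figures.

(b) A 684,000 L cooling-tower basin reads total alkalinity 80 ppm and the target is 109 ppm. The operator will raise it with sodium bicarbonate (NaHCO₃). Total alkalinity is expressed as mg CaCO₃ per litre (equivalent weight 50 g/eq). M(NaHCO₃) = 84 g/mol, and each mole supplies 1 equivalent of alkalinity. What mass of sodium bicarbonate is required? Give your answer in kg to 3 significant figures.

(a) Chlorine deficit: 6.1 − 0.7 = 5.4 ppm = 5.4 mg/L as Cl₂.
(a) Cl₂ equivalent needed: 5.4 mg/L × 429,000 L = 2,317,000 mg = 2317 g.
(a) Product at 89.7% available chlorine: 2317 / 0.897 = 2583 g.

(b) Alkalinity to add: (109 − 80) = 29 mg/L as CaCO₃ × 684,000 L = 19,840 g as CaCO₃.
(b) Equivalents: 19,840 g ÷ 50 g/eq = 396.7 eq.
(b) NaHCO₃ supplies 1 eq per mole → 396.7 mol.
(b) Mass: 396.7 mol × 84 g/mol = 33,320 g.

(a) 2.58 kg; (b) 33.3 kg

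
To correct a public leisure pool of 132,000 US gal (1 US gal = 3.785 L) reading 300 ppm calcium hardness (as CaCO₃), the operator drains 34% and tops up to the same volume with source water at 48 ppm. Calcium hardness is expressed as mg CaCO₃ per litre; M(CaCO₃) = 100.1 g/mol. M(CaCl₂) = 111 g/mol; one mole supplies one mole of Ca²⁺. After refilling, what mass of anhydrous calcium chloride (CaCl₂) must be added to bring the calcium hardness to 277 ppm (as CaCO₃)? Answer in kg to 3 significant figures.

Volume: 132,000 US gal × 3.785 L/gal = 499,620 L.
After draining 34% and refilling: 300 × 0.66 + 48 × 0.34 = 214.32 ppm.
Deficit to target: 277 − 214.32 = 62.68 mg/L.
As CaCO₃: 62.68 mg/L × 499,620 L = 31,320 g; ÷ 100.1 = 312.8 mol Ca²⁺.
Mass: 312.8 × 111 = 34,730 g.

34.7 kg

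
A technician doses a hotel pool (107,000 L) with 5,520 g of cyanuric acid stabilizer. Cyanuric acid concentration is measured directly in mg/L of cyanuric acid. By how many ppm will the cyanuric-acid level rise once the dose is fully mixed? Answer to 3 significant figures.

Rise: 5,520 g / 107,000 L × 1000 = 51.59 mg/L.

51.6 ppm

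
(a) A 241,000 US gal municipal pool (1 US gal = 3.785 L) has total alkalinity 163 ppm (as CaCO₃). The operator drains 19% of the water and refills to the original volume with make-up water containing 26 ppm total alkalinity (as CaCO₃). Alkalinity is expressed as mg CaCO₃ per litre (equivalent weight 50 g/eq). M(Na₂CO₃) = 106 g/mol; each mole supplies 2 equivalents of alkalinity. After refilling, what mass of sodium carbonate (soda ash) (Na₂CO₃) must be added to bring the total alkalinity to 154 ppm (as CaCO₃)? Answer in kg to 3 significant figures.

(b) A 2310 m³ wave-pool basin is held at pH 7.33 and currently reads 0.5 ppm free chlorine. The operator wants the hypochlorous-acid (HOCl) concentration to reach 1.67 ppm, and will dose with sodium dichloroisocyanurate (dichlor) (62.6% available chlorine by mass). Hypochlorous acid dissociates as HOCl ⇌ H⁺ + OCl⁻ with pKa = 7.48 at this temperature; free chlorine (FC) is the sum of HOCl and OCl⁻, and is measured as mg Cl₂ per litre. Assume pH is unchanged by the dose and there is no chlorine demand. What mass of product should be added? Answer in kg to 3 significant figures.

(a) Volume: 241,000 US gal × 3.785 L/gal = 912,185 L.
(a) After draining 19% and refilling: 163 × 0.81 + 26 × 0.19 = 136.97 ppm.
(a) Deficit to target: 154 − 136.97 = 17.03 mg/L.
(a) As CaCO₃: 17.03 mg/L × 912,185 L = 15,530 g; ÷ 50 g/eq ÷ 2 = 155.3 mol Na₂CO₃.
(a) Mass: 155.3 × 106 = 16,470 g.

(b) Volume: 2310 m³ = 2,310,000 L.
(b) [OCl⁻]/[HOCl] = 10^(pH − pKa) = 10^(7.33 − 7.48) = 0.7079; fraction as HOCl = 1/(1 + 0.7079) = 0.5855.
(b) Free chlorine required for 1.67 ppm HOCl: 1.67 / 0.5855 = 2.852 ppm.
(b) FC to add: 2.852 − 0.5 = 2.352 mg/L as Cl₂.
(b) Cl₂ equivalent: 2.352 mg/L × 2,310,000 L = 5434 g.
(b) Product at 62.6% available Cl: 5434 / 0.626 = 8680 g.

(a) 16.5 kg; (b) 8.68 kg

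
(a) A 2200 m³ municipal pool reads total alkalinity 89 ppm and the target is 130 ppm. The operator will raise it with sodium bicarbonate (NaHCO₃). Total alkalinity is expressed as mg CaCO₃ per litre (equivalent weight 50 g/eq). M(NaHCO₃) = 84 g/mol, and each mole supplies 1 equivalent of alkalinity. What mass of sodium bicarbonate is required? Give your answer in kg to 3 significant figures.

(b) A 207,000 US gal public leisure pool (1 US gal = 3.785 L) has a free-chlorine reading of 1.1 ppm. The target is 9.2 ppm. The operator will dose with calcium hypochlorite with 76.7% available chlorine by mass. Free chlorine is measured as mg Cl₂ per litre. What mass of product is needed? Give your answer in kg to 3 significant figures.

(a) 152 kg; (b) 8.27 kg

(a) Volume: 2200 m³ = 2,200,000 L.
(a) Alkalinity to add: (130 − 89) = 41 mg/L as CaCO₃ × 2,200,000 L = 90,200 g as CaCO₃.
(a) Equivalents: 90,200 g ÷ 50 g/eq = 1804 eq.
(a) NaHCO₃ supplies 1 eq per mole → 1804 mol.
(a) Mass: 1804 mol × 84 g/mol = 151,500 g.

(b) Volume: 207,000 US gal × 3.785 L/gal = 783,495 L.
(b) Chlorine deficit: 9.2 − 1.1 = 8.1 ppm = 8.1 mg/L as Cl₂.
(b) Cl₂ equivalent needed: 8.1 mg/L × 783,495 L = 6,346,000 mg = 6346 g.
(b) Product at 76.7% available chlorine: 6346 / 0.767 = 8274 g.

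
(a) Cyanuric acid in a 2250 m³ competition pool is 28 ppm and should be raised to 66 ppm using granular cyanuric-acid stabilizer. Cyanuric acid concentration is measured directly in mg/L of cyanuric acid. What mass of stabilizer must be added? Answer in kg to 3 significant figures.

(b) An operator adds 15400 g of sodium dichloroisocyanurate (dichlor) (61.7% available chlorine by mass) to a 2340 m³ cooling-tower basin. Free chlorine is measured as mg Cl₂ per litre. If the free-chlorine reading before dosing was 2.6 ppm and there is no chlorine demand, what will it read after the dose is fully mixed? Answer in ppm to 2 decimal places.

(a) Volume: 2250 m³ = 2,250,000 L.
(a) CYA to add: (66 − 28) = 38 mg/L × 2,250,000 L = 85,500 g cyanuric acid.

(b) Volume: 2340 m³ = 2,340,000 L.
(b) Available chlorine delivered: 15,400 g × 0.617 = 9502 g as Cl₂.
(b) Concentration rise: 9502 g / 2,340,000 L = 4.061 mg/L = 4.06 ppm.
(b) Final FC: 2.6 + 4.06 = 6.66 ppm.

(a) 85.5 kg; (b) 6.66 ppm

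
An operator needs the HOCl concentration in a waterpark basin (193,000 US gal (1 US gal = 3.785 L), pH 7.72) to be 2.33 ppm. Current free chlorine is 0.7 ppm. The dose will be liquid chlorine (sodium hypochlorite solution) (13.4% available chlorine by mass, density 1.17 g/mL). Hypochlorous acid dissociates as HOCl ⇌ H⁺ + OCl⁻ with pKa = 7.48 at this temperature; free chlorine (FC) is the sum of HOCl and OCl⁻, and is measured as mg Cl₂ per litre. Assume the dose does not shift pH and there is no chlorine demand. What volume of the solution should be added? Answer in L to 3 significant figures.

26.5 L

Volume: 193,000 US gal × 3.785 L/gal = 730,505 L.
[OCl⁻]/[HOCl] = 10^(pH − pKa) = 10^(7.72 − 7.48) = 1.738; fraction as HOCl = 1/(1 + 1.738) = 0.3653.
Free chlorine required for 2.33 ppm HOCl: 2.33 / 0.3653 = 6.379 ppm.
FC to add: 6.379 − 0.7 = 5.679 mg/L as Cl₂.
Cl₂ equivalent: 5.679 mg/L × 730,505 L = 4149 g.
Product at 13.4% available Cl: 4149 / 0.134 = 30,960 g.
Volume: 30,960 g ÷ 1.17 g/mL = 26,460 mL.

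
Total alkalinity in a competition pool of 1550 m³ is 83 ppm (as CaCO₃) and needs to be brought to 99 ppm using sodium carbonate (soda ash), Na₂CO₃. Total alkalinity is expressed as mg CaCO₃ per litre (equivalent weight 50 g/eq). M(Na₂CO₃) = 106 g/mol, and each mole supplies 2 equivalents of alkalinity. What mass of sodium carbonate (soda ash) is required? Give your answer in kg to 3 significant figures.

26.3 kg

Volume: 1550 m³ = 1,550,000 L.
Alkalinity to add: (99 − 83) = 16 mg/L as CaCO₃ × 1,550,000 L = 24,800 g as CaCO₃.
Equivalents: 24,800 g ÷ 50 g/eq = 496 eq.
Each mole of Na₂CO₃ supplies 2 eq, so 496 / 2 = 248 mol.
Mass: 248 mol × 106 g/mol = 26,290 g.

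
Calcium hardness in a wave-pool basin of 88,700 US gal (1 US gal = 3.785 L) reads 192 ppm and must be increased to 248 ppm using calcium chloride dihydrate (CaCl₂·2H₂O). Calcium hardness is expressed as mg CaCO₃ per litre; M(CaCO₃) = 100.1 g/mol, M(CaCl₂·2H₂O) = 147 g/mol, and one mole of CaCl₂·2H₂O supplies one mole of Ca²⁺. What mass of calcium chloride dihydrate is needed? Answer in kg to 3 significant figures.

27.6 kg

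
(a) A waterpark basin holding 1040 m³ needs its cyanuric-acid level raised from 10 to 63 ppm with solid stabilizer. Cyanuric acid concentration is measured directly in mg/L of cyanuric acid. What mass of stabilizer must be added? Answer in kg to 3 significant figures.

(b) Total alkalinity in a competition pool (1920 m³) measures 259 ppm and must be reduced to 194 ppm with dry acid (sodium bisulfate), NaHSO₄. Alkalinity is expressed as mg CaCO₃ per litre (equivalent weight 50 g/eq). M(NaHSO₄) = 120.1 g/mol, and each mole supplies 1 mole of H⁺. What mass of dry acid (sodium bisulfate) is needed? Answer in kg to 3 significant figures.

(a) 55.1 kg; (b) 300 kg

(a) Volume: 1040 m³ = 1,040,000 L.
(a) CYA to add: (63 − 10) = 53 mg/L × 1,040,000 L = 55,120 g cyanuric acid.

(b) Volume: 1920 m³ = 1,920,000 L.
(b) Alkalinity to neutralize: (259 − 194) = 65 mg/L as CaCO₃ × 1,920,000 L = 124,800 g as CaCO₃.
(b) Equivalents of H⁺ required: 124,800 ÷ 50 g/eq = 2496 eq = 2496 mol NaHSO₄.
(b) Mass of NaHSO₄: 2496 × 120.1 = 299,800 g.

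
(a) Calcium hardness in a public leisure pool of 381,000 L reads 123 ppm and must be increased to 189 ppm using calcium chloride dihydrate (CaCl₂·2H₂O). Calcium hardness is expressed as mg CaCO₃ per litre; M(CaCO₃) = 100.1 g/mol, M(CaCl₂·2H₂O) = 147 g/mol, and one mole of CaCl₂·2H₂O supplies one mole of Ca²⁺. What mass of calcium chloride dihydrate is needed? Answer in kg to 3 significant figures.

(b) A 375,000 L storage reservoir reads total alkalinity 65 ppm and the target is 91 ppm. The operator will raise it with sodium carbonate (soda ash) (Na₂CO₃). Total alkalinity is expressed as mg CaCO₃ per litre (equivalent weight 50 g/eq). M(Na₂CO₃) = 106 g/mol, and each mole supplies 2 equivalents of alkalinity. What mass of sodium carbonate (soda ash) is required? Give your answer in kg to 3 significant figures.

(a) Hardness to add: (189 − 123) = 66 mg/L as CaCO₃ × 381,000 L = 25,150 g as CaCO₃.
(a) Moles of Ca²⁺ (1 mol Ca²⁺ ≡ 1 mol CaCO₃): 25,150 / 100.1 g/mol = 251.2 mol.
(a) Mass of CaCl₂·2H₂O: 251.2 × 147 = 36,930 g.

(b) Alkalinity to add: (91 − 65) = 26 mg/L as CaCO₃ × 375,000 L = 9750 g as CaCO₃.
(b) Equivalents: 9750 g ÷ 50 g/eq = 195 eq.
(b) Each mole of Na₂CO₃ supplies 2 eq, so 195 / 2 = 97.5 mol.
(b) Mass: 97.5 mol × 106 g/mol = 10,340 g.

(a) 36.9 kg; (b) 10.3 kg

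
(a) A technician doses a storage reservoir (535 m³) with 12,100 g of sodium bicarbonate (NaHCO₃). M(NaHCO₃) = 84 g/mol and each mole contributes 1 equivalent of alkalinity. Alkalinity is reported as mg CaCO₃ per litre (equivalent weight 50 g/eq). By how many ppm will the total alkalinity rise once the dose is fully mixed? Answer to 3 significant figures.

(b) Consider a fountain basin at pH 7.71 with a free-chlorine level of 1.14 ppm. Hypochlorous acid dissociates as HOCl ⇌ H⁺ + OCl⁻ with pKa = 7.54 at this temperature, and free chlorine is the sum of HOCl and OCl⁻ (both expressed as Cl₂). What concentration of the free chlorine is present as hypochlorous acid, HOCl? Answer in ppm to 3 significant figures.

(a) Volume: 535 m³ = 535,000 L.
(a) Moles of NaHCO₃: 12,100 g ÷ 84 g/mol = 144 mol → 144 eq of alkalinity.
(a) As CaCO₃: 144 eq × 50 g/eq = 7202 g.
(a) Rise: 7202 g / 535,000 L × 1000 = 13.46 mg/L.

(b) [OCl⁻]/[HOCl] = 10^(pH − pKa) = 10^(7.71 − 7.54) = 10^0.17 = 1.479.
(b) Fraction as HOCl = 1 / (1 + 1.479) = 0.4034.
(b) HOCl = 0.4034 × 1.14 ppm = 0.4598 ppm.

(a) 13.5 ppm; (b) 0.460 ppm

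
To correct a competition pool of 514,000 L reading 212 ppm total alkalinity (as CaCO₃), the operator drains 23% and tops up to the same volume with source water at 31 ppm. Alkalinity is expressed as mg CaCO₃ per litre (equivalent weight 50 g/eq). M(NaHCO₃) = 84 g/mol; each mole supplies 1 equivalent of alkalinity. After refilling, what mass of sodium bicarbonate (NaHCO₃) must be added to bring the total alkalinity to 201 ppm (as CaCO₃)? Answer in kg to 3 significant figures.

After draining 23% and refilling: 212 × 0.77 + 31 × 0.23 = 170.37 ppm.
Deficit to target: 201 − 170.37 = 30.63 mg/L.
As CaCO₃: 30.63 mg/L × 514,000 L = 15,740 g; ÷ 50 g/eq ÷ 1 = 314.9 mol NaHCO₃.
Mass: 314.9 × 84 = 26,450 g.

26.4 kg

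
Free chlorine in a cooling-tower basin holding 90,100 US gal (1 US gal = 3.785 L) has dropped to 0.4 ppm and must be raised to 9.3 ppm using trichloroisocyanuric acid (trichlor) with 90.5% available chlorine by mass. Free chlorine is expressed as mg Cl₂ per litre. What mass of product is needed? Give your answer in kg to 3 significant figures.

3.35 kg

Volume: 90,100 US gal × 3.785 L/gal = 341,028 L.
Chlorine deficit: 9.3 − 0.4 = 8.9 ppm = 8.9 mg/L as Cl₂.
Cl₂ equivalent needed: 8.9 mg/L × 341,028 L = 3,035,000 mg = 3035 g.
Product at 90.5% available chlorine: 3035 / 0.905 = 3354 g.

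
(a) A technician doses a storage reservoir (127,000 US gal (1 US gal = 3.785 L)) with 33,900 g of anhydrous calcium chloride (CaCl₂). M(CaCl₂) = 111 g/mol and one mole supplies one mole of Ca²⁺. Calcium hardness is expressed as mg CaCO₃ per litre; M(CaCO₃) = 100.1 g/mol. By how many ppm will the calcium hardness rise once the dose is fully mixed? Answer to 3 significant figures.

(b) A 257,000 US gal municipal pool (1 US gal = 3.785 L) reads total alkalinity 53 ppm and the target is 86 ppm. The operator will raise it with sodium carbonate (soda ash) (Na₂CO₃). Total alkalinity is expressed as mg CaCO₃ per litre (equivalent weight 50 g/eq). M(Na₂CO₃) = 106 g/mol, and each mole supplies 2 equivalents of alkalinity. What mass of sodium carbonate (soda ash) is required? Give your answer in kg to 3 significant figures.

(a) Volume: 127,000 US gal × 3.785 L/gal = 480,695 L.
(a) Moles of Ca²⁺: 33,900 g ÷ 111 g/mol = 305.4 mol.
(a) As CaCO₃: 305.4 mol × 100.1 g/mol = 30,570 g.
(a) Rise: 30,570 g / 480,695 L × 1000 = 63.6 mg/L.

(b) Volume: 257,000 US gal × 3.785 L/gal = 972,745 L.
(b) Alkalinity to add: (86 − 53) = 33 mg/L as CaCO₃ × 972,745 L = 32,100 g as CaCO₃.
(b) Equivalents: 32,100 g ÷ 50 g/eq = 642 eq.
(b) Each mole of Na₂CO₃ supplies 2 eq, so 642 / 2 = 321 mol.
(b) Mass: 321 mol × 106 g/mol = 34,030 g.

(a) 63.6 ppm; (b) 34.0 kg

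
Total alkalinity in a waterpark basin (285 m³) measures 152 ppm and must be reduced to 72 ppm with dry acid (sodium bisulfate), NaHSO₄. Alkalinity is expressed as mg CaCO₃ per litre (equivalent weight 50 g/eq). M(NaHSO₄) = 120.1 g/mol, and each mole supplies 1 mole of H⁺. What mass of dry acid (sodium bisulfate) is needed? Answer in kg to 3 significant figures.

54.8 kg

Volume: 285 m³ = 285,000 L.
Alkalinity to neutralize: (152 − 72) = 80 mg/L as CaCO₃ × 285,000 L = 22,800 g as CaCO₃.
Equivalents of H⁺ required: 22,800 ÷ 50 g/eq = 456 eq = 456 mol NaHSO₄.
Mass of NaHSO₄: 456 × 120.1 = 54,770 g.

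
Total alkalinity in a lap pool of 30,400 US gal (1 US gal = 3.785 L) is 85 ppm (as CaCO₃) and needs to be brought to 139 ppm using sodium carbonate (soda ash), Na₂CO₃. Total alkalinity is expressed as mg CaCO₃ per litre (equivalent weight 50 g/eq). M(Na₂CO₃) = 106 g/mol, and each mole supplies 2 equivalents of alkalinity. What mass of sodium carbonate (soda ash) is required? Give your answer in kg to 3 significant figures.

6.59 kg

Volume: 30,400 US gal × 3.785 L/gal = 115,064 L.
Alkalinity to add: (139 − 85) = 54 mg/L as CaCO₃ × 115,064 L = 6213 g as CaCO₃.
Equivalents: 6213 g ÷ 50 g/eq = 124.3 eq.
Each mole of Na₂CO₃ supplies 2 eq, so 124.3 / 2 = 62.13 mol.
Mass: 62.13 mol × 106 g/mol = 6586 g.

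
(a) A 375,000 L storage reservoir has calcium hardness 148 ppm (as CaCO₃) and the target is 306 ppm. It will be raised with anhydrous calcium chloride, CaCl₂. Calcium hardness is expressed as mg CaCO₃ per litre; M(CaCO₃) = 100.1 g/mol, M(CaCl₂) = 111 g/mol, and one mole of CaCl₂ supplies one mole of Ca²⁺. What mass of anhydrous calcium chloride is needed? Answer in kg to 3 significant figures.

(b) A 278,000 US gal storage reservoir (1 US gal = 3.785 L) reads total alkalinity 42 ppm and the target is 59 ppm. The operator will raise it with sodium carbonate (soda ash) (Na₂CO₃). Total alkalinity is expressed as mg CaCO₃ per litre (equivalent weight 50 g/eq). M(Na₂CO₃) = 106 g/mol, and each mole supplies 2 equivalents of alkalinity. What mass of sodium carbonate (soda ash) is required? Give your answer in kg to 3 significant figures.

(a) 65.7 kg; (b) 19.0 kg

(a) Hardness to add: (306 − 148) = 158 mg/L as CaCO₃ × 375,000 L = 59,250 g as CaCO₃.
(a) Moles of Ca²⁺ (1 mol Ca²⁺ ≡ 1 mol CaCO₃): 59,250 / 100.1 g/mol = 591.9 mol.
(a) Mass of CaCl₂: 591.9 × 111 = 65,700 g.

(b) Volume: 278,000 US gal × 3.785 L/gal = 1,052,230 L.
(b) Alkalinity to add: (59 − 42) = 17 mg/L as CaCO₃ × 1,052,230 L = 17,890 g as CaCO₃.
(b) Equivalents: 17,890 g ÷ 50 g/eq = 357.8 eq.
(b) Each mole of Na₂CO₃ supplies 2 eq, so 357.8 / 2 = 178.9 mol.
(b) Mass: 178.9 mol × 106 g/mol = 18,960 g.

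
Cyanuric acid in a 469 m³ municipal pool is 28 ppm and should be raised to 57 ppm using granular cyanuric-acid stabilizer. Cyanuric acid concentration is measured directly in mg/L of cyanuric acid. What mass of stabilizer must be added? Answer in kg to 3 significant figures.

13.6 kg

Volume: 469 m³ = 469,000 L.
CYA to add: (57 − 28) = 29 mg/L × 469,000 L = 13,600 g cyanuric acid.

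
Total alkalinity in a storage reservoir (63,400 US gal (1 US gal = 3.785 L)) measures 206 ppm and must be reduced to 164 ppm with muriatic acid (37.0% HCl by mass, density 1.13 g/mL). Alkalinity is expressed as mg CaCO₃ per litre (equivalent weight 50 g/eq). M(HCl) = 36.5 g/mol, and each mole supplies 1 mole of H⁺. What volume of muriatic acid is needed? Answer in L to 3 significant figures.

Volume: 63,400 US gal × 3.785 L/gal = 239,969 L.
Alkalinity to neutralize: (206 − 164) = 42 mg/L as CaCO₃ × 239,969 L = 10,080 g as CaCO₃.
Equivalents of H⁺ required: 10,080 ÷ 50 g/eq = 201.6 eq = 201.6 mol HCl.
Mass of HCl: 201.6 × 36.5 = 7357 g.
Mass of 37.0% solution: 7357 / 0.37 = 19,880 g.
Volume: 19,880 g ÷ 1.13 g/mL = 17,600 mL.

17.6 L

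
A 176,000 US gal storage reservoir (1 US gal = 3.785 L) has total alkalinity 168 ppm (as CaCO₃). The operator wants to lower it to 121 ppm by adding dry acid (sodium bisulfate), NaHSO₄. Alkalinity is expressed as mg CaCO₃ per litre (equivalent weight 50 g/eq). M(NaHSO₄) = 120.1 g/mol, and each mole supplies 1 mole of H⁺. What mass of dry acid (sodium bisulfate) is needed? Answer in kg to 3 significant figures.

Volume: 176,000 US gal × 3.785 L/gal = 666,160 L.
Alkalinity to neutralize: (168 − 121) = 47 mg/L as CaCO₃ × 666,160 L = 31,310 g as CaCO₃.
Equivalents of H⁺ required: 31,310 ÷ 50 g/eq = 626.2 eq = 626.2 mol NaHSO₄.
Mass of NaHSO₄: 626.2 × 120.1 = 75,210 g.

75.2 kg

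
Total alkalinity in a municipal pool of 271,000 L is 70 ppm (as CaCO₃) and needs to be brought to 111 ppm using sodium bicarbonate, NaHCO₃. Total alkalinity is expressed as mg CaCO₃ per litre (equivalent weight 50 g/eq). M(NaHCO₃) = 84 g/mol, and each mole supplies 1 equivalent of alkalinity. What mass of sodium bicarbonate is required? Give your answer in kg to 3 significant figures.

18.7 kg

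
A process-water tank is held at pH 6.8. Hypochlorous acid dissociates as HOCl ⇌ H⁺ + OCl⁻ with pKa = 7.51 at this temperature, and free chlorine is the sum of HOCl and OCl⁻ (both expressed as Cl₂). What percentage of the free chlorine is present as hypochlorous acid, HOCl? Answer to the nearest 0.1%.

[OCl⁻]/[HOCl] = 10^(pH − pKa) = 10^(6.8 − 7.51) = 10^-0.71 = 0.195.
Fraction as HOCl = 1 / (1 + 0.195) = 0.8368.

83.7%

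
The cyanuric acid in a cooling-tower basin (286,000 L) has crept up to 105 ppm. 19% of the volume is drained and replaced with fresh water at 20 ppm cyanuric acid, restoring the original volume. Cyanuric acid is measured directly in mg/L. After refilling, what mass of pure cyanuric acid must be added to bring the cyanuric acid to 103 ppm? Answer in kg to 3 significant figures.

4.05 kg

After draining 19% and refilling: 105 × 0.81 + 20 × 0.19 = 88.85 ppm.
Deficit to target: 103 − 88.85 = 14.15 mg/L.
Mass: 14.15 mg/L × 286,000 L = 4047 g cyanuric acid.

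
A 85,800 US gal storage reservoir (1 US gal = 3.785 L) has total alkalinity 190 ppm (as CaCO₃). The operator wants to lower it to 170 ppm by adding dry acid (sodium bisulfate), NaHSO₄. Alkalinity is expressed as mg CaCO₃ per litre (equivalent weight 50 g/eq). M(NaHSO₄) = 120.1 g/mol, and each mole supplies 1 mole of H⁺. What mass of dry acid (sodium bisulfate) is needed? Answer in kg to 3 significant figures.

Volume: 85,800 US gal × 3.785 L/gal = 324,753 L.
Alkalinity to neutralize: (190 − 170) = 20 mg/L as CaCO₃ × 324,753 L = 6495 g as CaCO₃.
Equivalents of H⁺ required: 6495 ÷ 50 g/eq = 129.9 eq = 129.9 mol NaHSO₄.
Mass of NaHSO₄: 129.9 × 120.1 = 15,600 g.

15.6 kg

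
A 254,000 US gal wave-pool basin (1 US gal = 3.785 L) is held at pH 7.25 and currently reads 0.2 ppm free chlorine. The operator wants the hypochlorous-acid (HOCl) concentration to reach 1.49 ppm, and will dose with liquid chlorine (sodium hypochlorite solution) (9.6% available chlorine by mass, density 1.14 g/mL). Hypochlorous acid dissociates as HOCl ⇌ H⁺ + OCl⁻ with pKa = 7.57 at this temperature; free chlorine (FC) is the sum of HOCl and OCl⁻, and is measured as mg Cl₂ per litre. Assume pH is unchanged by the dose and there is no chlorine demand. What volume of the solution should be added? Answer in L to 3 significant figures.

17.6 L

Volume: 254,000 US gal × 3.785 L/gal = 961,390 L.
[OCl⁻]/[HOCl] = 10^(pH − pKa) = 10^(7.25 − 7.57) = 0.4786; fraction as HOCl = 1/(1 + 0.4786) = 0.6763.
Free chlorine required for 1.49 ppm HOCl: 1.49 / 0.6763 = 2.203 ppm.
FC to add: 2.203 − 0.2 = 2.003 mg/L as Cl₂.
Cl₂ equivalent: 2.003 mg/L × 961,390 L = 1926 g.
Product at 9.6% available Cl: 1926 / 0.096 = 20,060 g.
Volume: 20,060 g ÷ 1.14 g/mL = 17,600 mL.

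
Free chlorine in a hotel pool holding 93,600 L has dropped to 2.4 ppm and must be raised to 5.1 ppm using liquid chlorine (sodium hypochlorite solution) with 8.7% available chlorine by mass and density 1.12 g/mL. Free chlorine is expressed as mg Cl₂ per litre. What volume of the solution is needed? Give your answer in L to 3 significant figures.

Chlorine deficit: 5.1 − 2.4 = 2.7 ppm = 2.7 mg/L as Cl₂.
Cl₂ equivalent needed: 2.7 mg/L × 93,600 L = 252,700 mg = 252.7 g.
Product at 8.7% available chlorine: 252.7 / 0.087 = 2905 g.
Volume at density 1.12 g/mL: 2905 g ÷ 1.12 g/mL = 2594 mL.

2.59 L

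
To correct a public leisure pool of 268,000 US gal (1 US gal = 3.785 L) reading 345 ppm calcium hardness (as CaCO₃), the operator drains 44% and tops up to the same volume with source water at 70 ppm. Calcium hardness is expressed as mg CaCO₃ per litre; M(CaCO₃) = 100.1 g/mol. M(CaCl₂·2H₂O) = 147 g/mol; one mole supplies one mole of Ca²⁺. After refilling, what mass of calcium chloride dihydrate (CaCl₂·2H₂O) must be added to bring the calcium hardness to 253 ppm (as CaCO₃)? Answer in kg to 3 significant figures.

43.2 kg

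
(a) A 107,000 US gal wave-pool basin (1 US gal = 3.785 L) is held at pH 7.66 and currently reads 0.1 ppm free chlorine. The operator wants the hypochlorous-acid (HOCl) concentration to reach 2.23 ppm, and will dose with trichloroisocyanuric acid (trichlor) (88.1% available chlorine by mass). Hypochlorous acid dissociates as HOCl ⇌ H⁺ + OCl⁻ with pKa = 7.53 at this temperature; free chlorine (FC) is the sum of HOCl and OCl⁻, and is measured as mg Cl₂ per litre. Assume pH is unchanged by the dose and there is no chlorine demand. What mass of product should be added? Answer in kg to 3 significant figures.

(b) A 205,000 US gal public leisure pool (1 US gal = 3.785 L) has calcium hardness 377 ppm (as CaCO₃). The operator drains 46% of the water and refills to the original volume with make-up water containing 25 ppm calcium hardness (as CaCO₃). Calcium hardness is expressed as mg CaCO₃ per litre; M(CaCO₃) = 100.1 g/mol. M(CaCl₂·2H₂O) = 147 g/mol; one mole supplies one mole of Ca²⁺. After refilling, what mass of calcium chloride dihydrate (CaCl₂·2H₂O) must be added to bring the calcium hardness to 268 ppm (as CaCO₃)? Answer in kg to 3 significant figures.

(a) 2.36 kg; (b) 60.3 kg

(a) Volume: 107,000 US gal × 3.785 L/gal = 404,995 L.
(a) [OCl⁻]/[HOCl] = 10^(pH − pKa) = 10^(7.66 − 7.53) = 1.349; fraction as HOCl = 1/(1 + 1.349) = 0.4257.
(a) Free chlorine required for 2.23 ppm HOCl: 2.23 / 0.4257 = 5.238 ppm.
(a) FC to add: 5.238 − 0.1 = 5.138 mg/L as Cl₂.
(a) Cl₂ equivalent: 5.138 mg/L × 404,995 L = 2081 g.
(a) Product at 88.1% available Cl: 2081 / 0.881 = 2362 g.

(b) Volume: 205,000 US gal × 3.785 L/gal = 775,925 L.
(b) After draining 46% and refilling: 377 × 0.54 + 25 × 0.46 = 215.08 ppm.
(b) Deficit to target: 268 − 215.08 = 52.92 mg/L.
(b) As CaCO₃: 52.92 mg/L × 775,925 L = 41,060 g; ÷ 100.1 = 410.2 mol Ca²⁺.
(b) Mass: 410.2 × 147 = 60,300 g.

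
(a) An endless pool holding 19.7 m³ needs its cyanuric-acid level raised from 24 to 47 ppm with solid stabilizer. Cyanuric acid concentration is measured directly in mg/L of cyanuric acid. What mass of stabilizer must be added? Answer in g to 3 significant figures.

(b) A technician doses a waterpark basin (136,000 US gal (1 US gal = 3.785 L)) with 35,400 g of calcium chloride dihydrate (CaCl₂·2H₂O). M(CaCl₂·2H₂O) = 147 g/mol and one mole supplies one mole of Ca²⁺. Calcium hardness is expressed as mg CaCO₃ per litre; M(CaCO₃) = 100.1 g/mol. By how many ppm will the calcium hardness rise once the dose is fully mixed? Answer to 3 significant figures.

(a) Volume: 19.7 m³ = 19,700 L.
(a) CYA to add: (47 − 24) = 23 mg/L × 19,700 L = 453.1 g cyanuric acid.

(b) Volume: 136,000 US gal × 3.785 L/gal = 514,760 L.
(b) Moles of Ca²⁺: 35,400 g ÷ 147 g/mol = 240.8 mol.
(b) As CaCO₃: 240.8 mol × 100.1 g/mol = 24,110 g.
(b) Rise: 24,110 g / 514,760 L × 1000 = 46.83 mg/L.

(a) 453 g; (b) 46.8 ppm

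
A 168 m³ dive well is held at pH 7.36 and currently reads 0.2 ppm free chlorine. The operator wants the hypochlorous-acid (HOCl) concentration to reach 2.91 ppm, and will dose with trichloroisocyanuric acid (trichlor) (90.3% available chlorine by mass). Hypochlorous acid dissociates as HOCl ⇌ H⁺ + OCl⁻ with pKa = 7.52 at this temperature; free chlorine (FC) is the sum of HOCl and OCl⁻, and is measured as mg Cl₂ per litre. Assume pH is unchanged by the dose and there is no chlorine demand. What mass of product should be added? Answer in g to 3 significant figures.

879 g

Volume: 168 m³ = 168,000 L.
[OCl⁻]/[HOCl] = 10^(pH − pKa) = 10^(7.36 − 7.52) = 0.6918; fraction as HOCl = 1/(1 + 0.6918) = 0.5911.
Free chlorine required for 2.91 ppm HOCl: 2.91 / 0.5911 = 4.923 ppm.
FC to add: 4.923 − 0.2 = 4.723 mg/L as Cl₂.
Cl₂ equivalent: 4.723 mg/L × 168,000 L = 793.5 g.
Product at 90.3% available Cl: 793.5 / 0.903 = 878.7 g.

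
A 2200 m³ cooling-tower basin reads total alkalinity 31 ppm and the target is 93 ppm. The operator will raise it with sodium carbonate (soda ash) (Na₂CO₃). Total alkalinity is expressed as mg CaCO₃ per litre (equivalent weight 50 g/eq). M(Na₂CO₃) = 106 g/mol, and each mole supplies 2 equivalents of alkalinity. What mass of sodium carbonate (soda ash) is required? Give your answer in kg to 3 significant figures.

145 kg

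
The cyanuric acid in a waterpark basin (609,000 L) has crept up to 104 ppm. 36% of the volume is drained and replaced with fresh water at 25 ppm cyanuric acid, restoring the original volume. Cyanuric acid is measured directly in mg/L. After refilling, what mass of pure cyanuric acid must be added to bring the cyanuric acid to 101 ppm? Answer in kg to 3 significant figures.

After draining 36% and refilling: 104 × 0.64 + 25 × 0.36 = 75.56 ppm.
Deficit to target: 101 − 75.56 = 25.44 mg/L.
Mass: 25.44 mg/L × 609,000 L = 15,490 g cyanuric acid.

15.5 kg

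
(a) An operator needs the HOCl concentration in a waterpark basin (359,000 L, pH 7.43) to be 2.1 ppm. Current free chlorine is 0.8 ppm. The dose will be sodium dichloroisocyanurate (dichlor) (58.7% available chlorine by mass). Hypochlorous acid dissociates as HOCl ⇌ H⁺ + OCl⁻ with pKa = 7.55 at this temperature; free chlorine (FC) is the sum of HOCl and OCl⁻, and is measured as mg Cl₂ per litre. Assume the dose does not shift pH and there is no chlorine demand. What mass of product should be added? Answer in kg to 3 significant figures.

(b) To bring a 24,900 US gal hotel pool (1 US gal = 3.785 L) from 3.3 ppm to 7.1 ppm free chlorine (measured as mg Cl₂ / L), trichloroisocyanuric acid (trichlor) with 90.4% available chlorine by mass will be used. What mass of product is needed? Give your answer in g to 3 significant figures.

(a) 1.77 kg; (b) 396 g

(a) [OCl⁻]/[HOCl] = 10^(pH − pKa) = 10^(7.43 − 7.55) = 0.7586; fraction as HOCl = 1/(1 + 0.7586) = 0.5686.
(a) Free chlorine required for 2.1 ppm HOCl: 2.1 / 0.5686 = 3.693 ppm.
(a) FC to add: 3.693 − 0.8 = 2.893 mg/L as Cl₂.
(a) Cl₂ equivalent: 2.893 mg/L × 359,000 L = 1039 g.
(a) Product at 58.7% available Cl: 1039 / 0.587 = 1769 g.

(b) Volume: 24,900 US gal × 3.785 L/gal = 94,246 L.
(b) Chlorine deficit: 7.1 − 3.3 = 3.8 ppm = 3.8 mg/L as Cl₂.
(b) Cl₂ equivalent needed: 3.8 mg/L × 94,246 L = 358,100 mg = 358.1 g.
(b) Product at 90.4% available chlorine: 358.1 / 0.904 = 396.2 g.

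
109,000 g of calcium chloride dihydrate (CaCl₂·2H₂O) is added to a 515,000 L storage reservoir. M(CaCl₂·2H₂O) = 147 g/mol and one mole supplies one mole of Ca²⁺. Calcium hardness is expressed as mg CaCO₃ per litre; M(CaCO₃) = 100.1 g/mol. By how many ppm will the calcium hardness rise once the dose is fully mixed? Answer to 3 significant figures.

144 ppm

Moles of Ca²⁺: 109,000 g ÷ 147 g/mol = 741.5 mol.
As CaCO₃: 741.5 mol × 100.1 g/mol = 74,220 g.
Rise: 74,220 g / 515,000 L × 1000 = 144.1 mg/L.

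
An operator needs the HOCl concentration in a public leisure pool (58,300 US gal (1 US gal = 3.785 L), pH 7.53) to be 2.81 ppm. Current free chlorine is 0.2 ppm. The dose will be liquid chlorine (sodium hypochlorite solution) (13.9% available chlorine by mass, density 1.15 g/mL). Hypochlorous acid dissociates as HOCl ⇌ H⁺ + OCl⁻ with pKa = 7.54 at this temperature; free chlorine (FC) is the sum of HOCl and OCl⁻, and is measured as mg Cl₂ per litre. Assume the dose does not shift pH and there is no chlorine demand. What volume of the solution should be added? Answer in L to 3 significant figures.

Volume: 58,300 US gal × 3.785 L/gal = 220,666 L.
[OCl⁻]/[HOCl] = 10^(pH − pKa) = 10^(7.53 − 7.54) = 0.9772; fraction as HOCl = 1/(1 + 0.9772) = 0.5058.
Free chlorine required for 2.81 ppm HOCl: 2.81 / 0.5058 = 5.556 ppm.
FC to add: 5.556 − 0.2 = 5.356 mg/L as Cl₂.
Cl₂ equivalent: 5.356 mg/L × 220,666 L = 1182 g.
Product at 13.9% available Cl: 1182 / 0.139 = 8503 g.
Volume: 8503 g ÷ 1.15 g/mL = 7394 mL.

7.39 L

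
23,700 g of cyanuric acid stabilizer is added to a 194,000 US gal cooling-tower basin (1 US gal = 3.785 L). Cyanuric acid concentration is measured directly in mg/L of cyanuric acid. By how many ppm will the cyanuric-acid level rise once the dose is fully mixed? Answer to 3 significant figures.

Volume: 194,000 US gal × 3.785 L/gal = 734,290 L.
Rise: 23,700 g / 734,290 L × 1000 = 32.28 mg/L.

32.3 ppm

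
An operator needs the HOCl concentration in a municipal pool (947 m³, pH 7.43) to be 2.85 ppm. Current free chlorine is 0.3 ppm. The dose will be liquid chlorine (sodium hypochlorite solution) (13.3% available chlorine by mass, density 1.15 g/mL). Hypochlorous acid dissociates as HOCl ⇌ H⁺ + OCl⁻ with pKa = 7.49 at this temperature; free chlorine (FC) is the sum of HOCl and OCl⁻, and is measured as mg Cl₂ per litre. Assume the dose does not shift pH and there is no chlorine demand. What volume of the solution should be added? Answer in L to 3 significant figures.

31.2 L

Volume: 947 m³ = 947,000 L.
[OCl⁻]/[HOCl] = 10^(pH − pKa) = 10^(7.43 − 7.49) = 0.871; fraction as HOCl = 1/(1 + 0.871) = 0.5345.
Free chlorine required for 2.85 ppm HOCl: 2.85 / 0.5345 = 5.332 ppm.
FC to add: 5.332 − 0.3 = 5.032 mg/L as Cl₂.
Cl₂ equivalent: 5.032 mg/L × 947,000 L = 4766 g.
Product at 13.3% available Cl: 4766 / 0.133 = 35,830 g.
Volume: 35,830 g ÷ 1.15 g/mL = 31,160 mL.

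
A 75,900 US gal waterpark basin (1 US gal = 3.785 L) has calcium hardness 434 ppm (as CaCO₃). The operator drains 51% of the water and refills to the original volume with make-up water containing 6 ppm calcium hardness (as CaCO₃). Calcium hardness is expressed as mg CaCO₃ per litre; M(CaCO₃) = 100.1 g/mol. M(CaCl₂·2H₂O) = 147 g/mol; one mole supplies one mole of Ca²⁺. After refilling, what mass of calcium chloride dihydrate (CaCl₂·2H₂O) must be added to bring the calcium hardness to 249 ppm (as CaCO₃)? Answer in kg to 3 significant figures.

14.0 kg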